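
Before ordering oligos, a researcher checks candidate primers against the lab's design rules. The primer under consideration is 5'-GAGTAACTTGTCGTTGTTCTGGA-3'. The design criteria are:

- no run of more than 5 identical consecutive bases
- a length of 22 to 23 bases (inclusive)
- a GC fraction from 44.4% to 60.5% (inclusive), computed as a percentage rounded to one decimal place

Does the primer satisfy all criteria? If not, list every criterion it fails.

Fails: GC content.

Base counts: A=4, T=9, G=7, C=3 (length 23).
homopolymer run: longest run = 2 ✓
length: length 23 ✓
GC content: GC 10/23 = 43.5%, outside 44.4–60.5% ✗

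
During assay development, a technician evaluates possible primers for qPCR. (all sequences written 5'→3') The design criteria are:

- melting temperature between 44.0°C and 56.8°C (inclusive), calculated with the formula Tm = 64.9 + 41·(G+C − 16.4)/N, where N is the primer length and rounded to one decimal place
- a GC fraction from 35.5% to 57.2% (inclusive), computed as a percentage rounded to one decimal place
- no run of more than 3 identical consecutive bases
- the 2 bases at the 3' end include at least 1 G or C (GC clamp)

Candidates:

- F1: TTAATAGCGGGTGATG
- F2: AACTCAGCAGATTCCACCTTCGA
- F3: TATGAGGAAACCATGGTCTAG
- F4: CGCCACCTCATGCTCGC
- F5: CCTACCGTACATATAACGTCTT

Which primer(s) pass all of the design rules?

F1 (16 nt, A=4 T=5 G=6 C=1): Tm = 64.9 + 41·(7 − 16.4)/16 = 40.8°C, outside 44.0–56.8°C ✗; GC 7/16 = 43.8% ✓; longest run = 3 ✓; 3' end TG has 1 G/C ✓ — fails.
F2 (23 nt, A=7 T=5 G=3 C=8): Tm = 64.9 + 41·(11 − 16.4)/23 = 55.3°C ✓; GC 11/23 = 47.8% ✓; longest run = 2 ✓; 3' end GA has 1 G/C ✓ — passes.
F3 (21 nt, A=7 T=5 G=6 C=3): Tm = 64.9 + 41·(9 − 16.4)/21 = 50.5°C ✓; GC 9/21 = 42.9% ✓; longest run = 3 ✓; 3' end AG has 1 G/C ✓ — passes.
F4 (17 nt, A=2 T=3 G=3 C=9): Tm = 64.9 + 41·(12 − 16.4)/17 = 54.3°C ✓; GC 12/17 = 70.6%, outside 35.5–57.2% ✗; longest run = 2 ✓; 3' end GC has 2 G/C ✓ — fails.
F5 (22 nt, A=6 T=7 G=2 C=7): Tm = 64.9 + 41·(9 − 16.4)/22 = 51.1°C ✓; GC 9/22 = 40.9% ✓; longest run = 2 ✓; 3' end TT has 0 G/C, need ≥1 ✗ — fails.

F2 and F3.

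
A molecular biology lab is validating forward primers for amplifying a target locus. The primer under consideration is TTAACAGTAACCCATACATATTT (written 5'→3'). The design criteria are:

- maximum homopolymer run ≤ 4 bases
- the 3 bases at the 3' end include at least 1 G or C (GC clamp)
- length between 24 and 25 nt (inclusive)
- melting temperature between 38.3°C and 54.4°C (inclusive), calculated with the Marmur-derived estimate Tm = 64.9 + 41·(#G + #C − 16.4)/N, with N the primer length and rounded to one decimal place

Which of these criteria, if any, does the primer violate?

Base counts: A=9, T=8, G=1, C=5 (length 23).
homopolymer run: longest run = 3 ✓
GC clamp: 3' end TTT has 0 G/C, need ≥1 ✗
length: length 23, outside 24–25 ✗
Tm: Tm = 64.9 + 41·(6 − 16.4)/23 = 46.4°C ✓

Fails: GC clamp, length.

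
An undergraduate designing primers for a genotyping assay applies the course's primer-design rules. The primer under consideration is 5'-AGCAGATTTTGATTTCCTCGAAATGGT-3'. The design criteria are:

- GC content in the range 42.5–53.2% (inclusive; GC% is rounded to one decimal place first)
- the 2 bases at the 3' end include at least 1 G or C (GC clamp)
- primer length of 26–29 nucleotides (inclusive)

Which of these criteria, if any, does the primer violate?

Fails: GC content.

Base counts: A=7, T=10, G=6, C=4 (length 27).
GC content: GC 10/27 = 37.0%, outside 42.5–53.2% ✗
GC clamp: 3' end GT has 1 G/C ✓
length: length 27 ✓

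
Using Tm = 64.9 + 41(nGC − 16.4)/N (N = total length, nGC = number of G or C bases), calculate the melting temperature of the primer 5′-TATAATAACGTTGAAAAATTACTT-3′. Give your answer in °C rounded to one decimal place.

43.7°C

Base counts: A=11, T=9, G=2, C=2; G+C = 4, N = 24.
Tm = 64.9 + 41·(4 − 16.4)/24 = 64.9 + -508.40/24 = 43.7°C.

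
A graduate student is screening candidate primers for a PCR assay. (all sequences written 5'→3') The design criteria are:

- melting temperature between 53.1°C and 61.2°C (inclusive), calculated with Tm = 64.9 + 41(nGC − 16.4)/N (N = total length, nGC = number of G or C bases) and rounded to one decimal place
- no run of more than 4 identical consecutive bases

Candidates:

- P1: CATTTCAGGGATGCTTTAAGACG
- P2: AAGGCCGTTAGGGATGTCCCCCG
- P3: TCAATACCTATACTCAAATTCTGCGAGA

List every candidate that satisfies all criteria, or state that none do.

P1 and P3.

P1 (23 nt, A=6 T=7 G=6 C=4): Tm = 64.9 + 41·(10 − 16.4)/23 = 53.5°C ✓; longest run = 3 ✓ — passes.
P2 (23 nt, A=4 T=4 G=8 C=7): Tm = 64.9 + 41·(15 − 16.4)/23 = 62.4°C, outside 53.1–61.2°C ✗; longest run = 5, exceeds 4 ✗ — fails.
P3 (28 nt, A=10 T=8 G=3 C=7): Tm = 64.9 + 41·(10 − 16.4)/28 = 55.5°C ✓; longest run = 3 ✓ — passes.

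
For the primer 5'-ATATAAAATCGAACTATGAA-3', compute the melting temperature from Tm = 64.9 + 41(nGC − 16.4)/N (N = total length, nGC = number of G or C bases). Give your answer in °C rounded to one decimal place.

Base counts: A=11, T=5, G=2, C=2; G+C = 4, N = 20.
Tm = 64.9 + 41·(4 − 16.4)/20 = 64.9 + -508.40/20 = 39.5°C.

39.5°C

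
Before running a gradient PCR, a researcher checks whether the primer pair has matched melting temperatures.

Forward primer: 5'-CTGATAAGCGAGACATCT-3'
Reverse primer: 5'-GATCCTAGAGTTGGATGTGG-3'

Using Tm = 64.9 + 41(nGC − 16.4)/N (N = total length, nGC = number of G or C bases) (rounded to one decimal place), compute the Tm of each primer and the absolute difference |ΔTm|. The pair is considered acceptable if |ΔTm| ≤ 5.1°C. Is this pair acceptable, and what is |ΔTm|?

|ΔTm| = 6.0°C; the pair is not acceptable.

Forward: G+C = 8, N = 18 → Tm = 64.9 + 41·(8 − 16.4)/18 = 45.8°C.
Reverse: G+C = 10, N = 20 → Tm = 64.9 + 41·(10 − 16.4)/20 = 51.8°C.
|ΔTm| = |45.8 − 51.8| = 6.0°C, > 5.1°C.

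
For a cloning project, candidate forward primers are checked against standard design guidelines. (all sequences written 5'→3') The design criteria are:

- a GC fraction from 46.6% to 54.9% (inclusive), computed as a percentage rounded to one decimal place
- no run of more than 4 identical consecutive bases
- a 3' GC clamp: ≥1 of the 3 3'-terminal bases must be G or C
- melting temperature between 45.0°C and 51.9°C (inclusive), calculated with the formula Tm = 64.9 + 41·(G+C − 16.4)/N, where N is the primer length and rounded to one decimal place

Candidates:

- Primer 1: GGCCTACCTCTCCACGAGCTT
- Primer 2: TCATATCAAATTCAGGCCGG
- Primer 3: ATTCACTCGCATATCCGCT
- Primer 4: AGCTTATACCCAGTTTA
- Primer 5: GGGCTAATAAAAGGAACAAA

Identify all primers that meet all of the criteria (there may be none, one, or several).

Primer 1 (21 nt, A=3 T=5 G=4 C=9): GC 13/21 = 61.9%, outside 46.6–54.9% ✗; longest run = 2 ✓; 3' end CTT has 1 G/C ✓; Tm = 64.9 + 41·(13 − 16.4)/21 = 58.3°C, outside 45.0–51.9°C ✗ — fails.
Primer 2 (20 nt, A=6 T=5 G=4 C=5): GC 9/20 = 45.0%, outside 46.6–54.9% ✗; longest run = 3 ✓; 3' end CGG has 3 G/C ✓; Tm = 64.9 + 41·(9 − 16.4)/20 = 49.7°C ✓ — fails.
Primer 3 (19 nt, A=4 T=6 G=2 C=7): GC 9/19 = 47.4% ✓; longest run = 2 ✓; 3' end GCT has 2 G/C ✓; Tm = 64.9 + 41·(9 − 16.4)/19 = 48.9°C ✓ — passes.
Primer 4 (17 nt, A=5 T=6 G=2 C=4): GC 6/17 = 35.3%, outside 46.6–54.9% ✗; longest run = 3 ✓; 3' end TTA has 0 G/C, need ≥1 ✗; Tm = 64.9 + 41·(6 − 16.4)/17 = 39.8°C, outside 45.0–51.9°C ✗ — fails.
Primer 5 (20 nt, A=11 T=2 G=5 C=2): GC 7/20 = 35.0%, outside 46.6–54.9% ✗; longest run = 4 ✓; 3' end AAA has 0 G/C, need ≥1 ✗; Tm = 64.9 + 41·(7 − 16.4)/20 = 45.6°C ✓ — fails.

Primer 3 only.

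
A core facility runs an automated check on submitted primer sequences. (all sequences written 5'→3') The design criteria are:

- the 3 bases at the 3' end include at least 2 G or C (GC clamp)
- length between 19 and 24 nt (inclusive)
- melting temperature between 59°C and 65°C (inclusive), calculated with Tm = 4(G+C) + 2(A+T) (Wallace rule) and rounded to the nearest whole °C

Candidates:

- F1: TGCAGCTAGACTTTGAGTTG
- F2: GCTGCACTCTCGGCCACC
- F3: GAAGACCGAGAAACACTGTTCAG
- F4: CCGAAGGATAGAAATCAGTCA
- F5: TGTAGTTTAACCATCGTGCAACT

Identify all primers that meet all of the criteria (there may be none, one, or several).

None of the candidates satisfy all criteria.

F1 (20 nt, A=4 T=7 G=6 C=3): 3' end TTG has 1 G/C, need ≥2 ✗; length 20 ✓; Tm = 2·11 + 4·9 = 58°C, outside 59–65°C ✗ — fails.
F2 (18 nt, A=2 T=3 G=4 C=9): 3' end ACC has 2 G/C ✓; length 18, outside 19–24 ✗; Tm = 2·5 + 4·13 = 62°C ✓ — fails.
F3 (23 nt, A=9 T=3 G=6 C=5): 3' end CAG has 2 G/C ✓; length 23 ✓; Tm = 2·12 + 4·11 = 68°C, outside 59–65°C ✗ — fails.
F4 (21 nt, A=9 T=3 G=5 C=4): 3' end TCA has 1 G/C, need ≥2 ✗; length 21 ✓; Tm = 2·12 + 4·9 = 60°C ✓ — fails.
F5 (23 nt, A=6 T=8 G=4 C=5): 3' end ACT has 1 G/C, need ≥2 ✗; length 23 ✓; Tm = 2·14 + 4·9 = 64°C ✓ — fails.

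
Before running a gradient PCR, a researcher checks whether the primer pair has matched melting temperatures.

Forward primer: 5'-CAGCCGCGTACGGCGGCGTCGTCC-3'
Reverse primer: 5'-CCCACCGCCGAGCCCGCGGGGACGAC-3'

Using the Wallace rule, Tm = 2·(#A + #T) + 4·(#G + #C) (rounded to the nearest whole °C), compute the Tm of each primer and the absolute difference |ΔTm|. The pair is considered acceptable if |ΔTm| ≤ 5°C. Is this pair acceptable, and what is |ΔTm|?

|ΔTm| = 10°C; the pair is not acceptable.

Forward: A=2 T=3 G=9 C=10 → Tm = 2·5 + 4·19 = 86°C.
Reverse: A=4 T=0 G=9 C=13 → Tm = 2·4 + 4·22 = 96°C.
|ΔTm| = |86 − 96| = 10°C, > 5°C.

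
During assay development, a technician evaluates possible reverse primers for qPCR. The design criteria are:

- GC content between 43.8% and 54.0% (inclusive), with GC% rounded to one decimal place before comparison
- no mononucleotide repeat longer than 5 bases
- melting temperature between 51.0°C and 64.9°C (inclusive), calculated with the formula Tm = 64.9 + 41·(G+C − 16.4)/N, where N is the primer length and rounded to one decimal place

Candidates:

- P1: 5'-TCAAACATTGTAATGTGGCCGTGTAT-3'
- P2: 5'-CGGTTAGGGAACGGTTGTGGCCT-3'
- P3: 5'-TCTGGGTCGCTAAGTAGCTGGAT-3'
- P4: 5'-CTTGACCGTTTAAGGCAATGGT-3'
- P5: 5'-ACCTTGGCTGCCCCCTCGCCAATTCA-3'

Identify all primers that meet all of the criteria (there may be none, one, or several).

P3 and P4.

P1 (26 nt, A=7 T=9 G=6 C=4): GC 10/26 = 38.5%, outside 43.8–54.0% ✗; longest run = 3 ✓; Tm = 64.9 + 41·(10 − 16.4)/26 = 54.8°C ✓ — fails.
P2 (23 nt, A=3 T=6 G=10 C=4): GC 14/23 = 60.9%, outside 43.8–54.0% ✗; longest run = 3 ✓; Tm = 64.9 + 41·(14 − 16.4)/23 = 60.6°C ✓ — fails.
P3 (23 nt, A=4 T=7 G=8 C=4): GC 12/23 = 52.2% ✓; longest run = 3 ✓; Tm = 64.9 + 41·(12 − 16.4)/23 = 57.1°C ✓ — passes.
P4 (22 nt, A=5 T=7 G=6 C=4): GC 10/22 = 45.5% ✓; longest run = 3 ✓; Tm = 64.9 + 41·(10 − 16.4)/22 = 53.0°C ✓ — passes.
P5 (26 nt, A=4 T=6 G=4 C=12): GC 16/26 = 61.5%, outside 43.8–54.0% ✗; longest run = 5 ✓; Tm = 64.9 + 41·(16 − 16.4)/26 = 64.3°C ✓ — fails.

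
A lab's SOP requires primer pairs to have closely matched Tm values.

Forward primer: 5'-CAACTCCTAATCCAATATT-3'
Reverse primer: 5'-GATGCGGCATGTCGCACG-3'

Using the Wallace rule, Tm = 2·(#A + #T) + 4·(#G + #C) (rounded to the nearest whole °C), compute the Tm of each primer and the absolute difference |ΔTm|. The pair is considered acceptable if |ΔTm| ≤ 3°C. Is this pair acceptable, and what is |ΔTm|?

Forward: A=7 T=6 G=0 C=6 → Tm = 2·13 + 4·6 = 50°C.
Reverse: A=3 T=3 G=7 C=5 → Tm = 2·6 + 4·12 = 60°C.
|ΔTm| = |50 − 60| = 10°C, > 3°C.

|ΔTm| = 10°C; the pair is not acceptable.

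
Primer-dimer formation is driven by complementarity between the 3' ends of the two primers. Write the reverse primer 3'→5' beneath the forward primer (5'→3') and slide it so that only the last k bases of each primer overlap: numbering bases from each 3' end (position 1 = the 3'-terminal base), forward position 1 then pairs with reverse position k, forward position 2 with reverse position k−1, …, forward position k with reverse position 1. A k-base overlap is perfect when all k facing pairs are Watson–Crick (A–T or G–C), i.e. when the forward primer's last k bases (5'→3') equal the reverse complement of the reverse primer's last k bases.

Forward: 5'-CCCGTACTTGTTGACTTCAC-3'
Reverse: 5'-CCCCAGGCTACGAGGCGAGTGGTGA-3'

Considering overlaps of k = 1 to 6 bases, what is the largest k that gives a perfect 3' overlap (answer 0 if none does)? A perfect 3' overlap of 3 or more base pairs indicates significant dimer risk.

Longest perfect overlap: 4 complementary base pairs; significant dimer risk (threshold 3).

Last 6 bases (5'→3') — forward …CTTCAC, reverse …TGGTGA.
Reverse complement of the reverse primer's last 6 bases: TCACCA; its first k bases are the reverse complement of the reverse primer's last k bases, so a perfect k-base overlap needs the forward primer's last k bases to equal them.
Comparing (forward last k vs required): k=1: C vs T ✗; k=2: AC vs TC ✗; k=3: CAC vs TCA ✗; k=4: TCAC vs TCAC ✓; k=5: TTCAC vs TCACC ✗; k=6: CTTCAC vs TCACCA ✗.
Only k = 4 is perfect, so the longest perfect 3' overlap is 4.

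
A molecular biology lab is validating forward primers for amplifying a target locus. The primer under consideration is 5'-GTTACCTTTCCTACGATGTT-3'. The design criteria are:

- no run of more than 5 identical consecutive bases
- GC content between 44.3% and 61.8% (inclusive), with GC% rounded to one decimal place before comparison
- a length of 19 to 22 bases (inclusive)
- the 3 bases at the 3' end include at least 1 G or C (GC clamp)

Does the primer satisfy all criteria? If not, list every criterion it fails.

Fails: GC content.

Base counts: A=3, T=9, G=3, C=5 (length 20).
homopolymer run: longest run = 3 ✓
GC content: GC 8/20 = 40.0%, outside 44.3–61.8% ✗
length: length 20 ✓
GC clamp: 3' end GTT has 1 G/C ✓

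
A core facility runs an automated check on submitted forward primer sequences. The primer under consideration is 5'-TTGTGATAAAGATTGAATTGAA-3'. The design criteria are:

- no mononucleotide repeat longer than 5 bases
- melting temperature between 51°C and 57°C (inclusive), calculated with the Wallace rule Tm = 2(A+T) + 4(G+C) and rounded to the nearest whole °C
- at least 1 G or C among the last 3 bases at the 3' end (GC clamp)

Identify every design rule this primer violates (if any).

Meets all criteria.

Base counts: A=9, T=8, G=5, C=0 (length 22).
homopolymer run: longest run = 3 ✓
Tm: Tm = 2·17 + 4·5 = 54°C ✓
GC clamp: 3' end GAA has 1 G/C ✓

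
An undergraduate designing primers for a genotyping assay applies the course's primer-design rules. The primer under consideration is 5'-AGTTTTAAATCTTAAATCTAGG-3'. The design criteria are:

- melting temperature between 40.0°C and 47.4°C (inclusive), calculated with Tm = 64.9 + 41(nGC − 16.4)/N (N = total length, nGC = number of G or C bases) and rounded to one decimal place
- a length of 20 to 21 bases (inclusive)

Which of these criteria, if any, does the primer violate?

Fails: length.

Base counts: A=8, T=9, G=3, C=2 (length 22).
Tm: Tm = 64.9 + 41·(5 − 16.4)/22 = 43.7°C ✓
length: length 22, outside 20–21 ✗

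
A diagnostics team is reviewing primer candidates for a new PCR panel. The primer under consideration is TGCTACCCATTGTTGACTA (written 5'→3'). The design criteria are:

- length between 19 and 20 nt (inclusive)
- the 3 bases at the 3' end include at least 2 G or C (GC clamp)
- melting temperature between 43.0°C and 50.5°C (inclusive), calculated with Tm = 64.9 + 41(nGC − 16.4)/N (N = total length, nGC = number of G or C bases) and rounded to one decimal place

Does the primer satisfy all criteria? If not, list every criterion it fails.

Fails: GC clamp.

Base counts: A=4, T=7, G=3, C=5 (length 19).
length: length 19 ✓
GC clamp: 3' end CTA has 1 G/C, need ≥2 ✗
Tm: Tm = 64.9 + 41·(8 − 16.4)/19 = 46.8°C ✓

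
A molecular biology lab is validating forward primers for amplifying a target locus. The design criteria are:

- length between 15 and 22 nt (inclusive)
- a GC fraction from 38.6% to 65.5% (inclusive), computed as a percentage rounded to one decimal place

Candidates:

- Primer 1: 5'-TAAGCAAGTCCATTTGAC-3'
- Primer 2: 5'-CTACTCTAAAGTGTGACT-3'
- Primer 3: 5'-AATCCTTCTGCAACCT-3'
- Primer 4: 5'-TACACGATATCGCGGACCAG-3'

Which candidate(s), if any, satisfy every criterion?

Primer 1 (18 nt, A=6 T=5 G=3 C=4): length 18 ✓; GC 7/18 = 38.9% ✓ — passes.
Primer 2 (18 nt, A=5 T=6 G=3 C=4): length 18 ✓; GC 7/18 = 38.9% ✓ — passes.
Primer 3 (16 nt, A=4 T=5 G=1 C=6): length 16 ✓; GC 7/16 = 43.8% ✓ — passes.
Primer 4 (20 nt, A=6 T=3 G=5 C=6): length 20 ✓; GC 11/20 = 55.0% ✓ — passes.

Primer 1, Primer 2, Primer 3 and Primer 4.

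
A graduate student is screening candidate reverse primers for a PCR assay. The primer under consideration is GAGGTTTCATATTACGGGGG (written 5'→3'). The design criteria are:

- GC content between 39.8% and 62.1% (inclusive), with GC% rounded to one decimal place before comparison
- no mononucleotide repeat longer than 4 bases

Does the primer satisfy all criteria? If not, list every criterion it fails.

Base counts: A=4, T=6, G=8, C=2 (length 20).
GC content: GC 10/20 = 50.0% ✓
homopolymer run: longest run = 5, exceeds 4 ✗

Fails: homopolymer run.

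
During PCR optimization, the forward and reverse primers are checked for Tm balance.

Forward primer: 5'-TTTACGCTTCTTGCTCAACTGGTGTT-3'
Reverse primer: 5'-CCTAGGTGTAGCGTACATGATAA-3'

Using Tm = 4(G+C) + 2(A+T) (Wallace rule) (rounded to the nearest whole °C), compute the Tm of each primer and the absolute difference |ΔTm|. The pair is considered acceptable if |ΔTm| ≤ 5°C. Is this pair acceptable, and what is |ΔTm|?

Forward: A=3 T=12 G=5 C=6 → Tm = 2·15 + 4·11 = 74°C.
Reverse: A=7 T=6 G=6 C=4 → Tm = 2·13 + 4·10 = 66°C.
|ΔTm| = |74 − 66| = 8°C, > 5°C.

|ΔTm| = 8°C; the pair is not acceptable.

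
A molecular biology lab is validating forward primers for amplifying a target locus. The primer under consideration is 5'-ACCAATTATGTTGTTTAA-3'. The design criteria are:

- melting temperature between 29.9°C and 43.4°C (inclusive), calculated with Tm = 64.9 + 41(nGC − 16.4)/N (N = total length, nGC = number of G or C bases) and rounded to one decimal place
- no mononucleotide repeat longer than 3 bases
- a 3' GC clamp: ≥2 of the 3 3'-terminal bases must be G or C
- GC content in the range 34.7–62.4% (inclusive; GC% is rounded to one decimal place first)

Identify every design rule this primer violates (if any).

Base counts: A=6, T=8, G=2, C=2 (length 18).
Tm: Tm = 64.9 + 41·(4 − 16.4)/18 = 36.7°C ✓
homopolymer run: longest run = 3 ✓
GC clamp: 3' end TAA has 0 G/C, need ≥2 ✗
GC content: GC 4/18 = 22.2%, outside 34.7–62.4% ✗

Fails: GC clamp, GC content.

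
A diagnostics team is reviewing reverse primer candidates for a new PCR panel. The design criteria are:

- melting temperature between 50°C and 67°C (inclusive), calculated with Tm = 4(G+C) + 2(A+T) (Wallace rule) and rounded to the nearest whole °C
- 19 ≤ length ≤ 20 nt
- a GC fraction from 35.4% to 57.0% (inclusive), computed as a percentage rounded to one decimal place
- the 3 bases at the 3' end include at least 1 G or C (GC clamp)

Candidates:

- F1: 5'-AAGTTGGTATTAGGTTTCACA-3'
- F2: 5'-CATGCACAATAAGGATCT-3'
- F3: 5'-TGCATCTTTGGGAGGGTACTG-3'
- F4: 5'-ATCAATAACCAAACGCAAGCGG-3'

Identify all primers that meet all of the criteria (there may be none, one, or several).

F1 (21 nt, A=6 T=8 G=5 C=2): Tm = 2·14 + 4·7 = 56°C ✓; length 21, outside 19–20 ✗; GC 7/21 = 33.3%, outside 35.4–57.0% ✗; 3' end ACA has 1 G/C ✓ — fails.
F2 (18 nt, A=7 T=4 G=3 C=4): Tm = 2·11 + 4·7 = 50°C ✓; length 18, outside 19–20 ✗; GC 7/18 = 38.9% ✓; 3' end TCT has 1 G/C ✓ — fails.
F3 (21 nt, A=3 T=7 G=8 C=3): Tm = 2·10 + 4·11 = 64°C ✓; length 21, outside 19–20 ✗; GC 11/21 = 52.4% ✓; 3' end CTG has 2 G/C ✓ — fails.
F4 (22 nt, A=10 T=2 G=4 C=6): Tm = 2·12 + 4·10 = 64°C ✓; length 22, outside 19–20 ✗; GC 10/22 = 45.5% ✓; 3' end CGG has 3 G/C ✓ — fails.

None of the candidates satisfy all criteria.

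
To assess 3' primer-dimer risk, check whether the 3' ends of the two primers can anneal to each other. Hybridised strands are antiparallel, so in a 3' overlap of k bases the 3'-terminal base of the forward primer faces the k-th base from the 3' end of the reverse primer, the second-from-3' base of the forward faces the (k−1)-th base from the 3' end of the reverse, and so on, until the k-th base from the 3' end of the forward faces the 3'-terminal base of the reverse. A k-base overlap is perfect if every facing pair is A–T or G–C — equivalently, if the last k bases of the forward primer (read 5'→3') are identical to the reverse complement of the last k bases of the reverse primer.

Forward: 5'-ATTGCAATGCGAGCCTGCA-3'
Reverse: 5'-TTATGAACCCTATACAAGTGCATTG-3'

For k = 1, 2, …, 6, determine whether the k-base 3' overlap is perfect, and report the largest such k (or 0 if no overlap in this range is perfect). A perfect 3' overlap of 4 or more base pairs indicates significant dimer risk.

Last 6 bases (5'→3') — forward …CCTGCA, reverse …GCATTG.
Reverse complement of the reverse primer's last 6 bases: CAATGC; its first k bases are the reverse complement of the reverse primer's last k bases, so a perfect k-base overlap needs the forward primer's last k bases to equal them.
Comparing (forward last k vs required): k=1: A vs C ✗; k=2: CA vs CA ✓; k=3: GCA vs CAA ✗; k=4: TGCA vs CAAT ✗; k=5: CTGCA vs CAATG ✗; k=6: CCTGCA vs CAATGC ✗.
Only k = 2 is perfect, so the longest perfect 3' overlap is 2.

Longest perfect overlap: 2 complementary base pairs; below the dimer-risk threshold (threshold 4).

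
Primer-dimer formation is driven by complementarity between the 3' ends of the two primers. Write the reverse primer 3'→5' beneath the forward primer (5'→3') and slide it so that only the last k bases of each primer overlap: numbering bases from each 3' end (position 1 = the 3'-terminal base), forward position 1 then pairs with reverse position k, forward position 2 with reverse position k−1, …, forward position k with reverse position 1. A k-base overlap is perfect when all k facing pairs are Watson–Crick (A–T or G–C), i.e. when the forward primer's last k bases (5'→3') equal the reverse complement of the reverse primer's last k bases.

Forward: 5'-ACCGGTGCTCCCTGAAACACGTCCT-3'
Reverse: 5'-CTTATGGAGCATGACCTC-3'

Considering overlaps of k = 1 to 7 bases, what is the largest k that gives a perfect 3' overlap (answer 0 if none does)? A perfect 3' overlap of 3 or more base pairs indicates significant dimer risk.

Last 7 bases (5'→3') — forward …ACGTCCT, reverse …TGACCTC.
Reverse complement of the reverse primer's last 7 bases: GAGGTCA; its first k bases are the reverse complement of the reverse primer's last k bases, so a perfect k-base overlap needs the forward primer's last k bases to equal them.
Comparing (forward last k vs required): k=1: T vs G ✗; k=2: CT vs GA ✗; k=3: CCT vs GAG ✗; k=4: TCCT vs GAGG ✗; k=5: GTCCT vs GAGGT ✗; k=6: CGTCCT vs GAGGTC ✗; k=7: ACGTCCT vs GAGGTCA ✗.
No overlap length from 1 to 7 is perfect, so the longest perfect 3' overlap is 0.

Longest perfect overlap: 0 complementary base pairs; below the dimer-risk threshold (threshold 3).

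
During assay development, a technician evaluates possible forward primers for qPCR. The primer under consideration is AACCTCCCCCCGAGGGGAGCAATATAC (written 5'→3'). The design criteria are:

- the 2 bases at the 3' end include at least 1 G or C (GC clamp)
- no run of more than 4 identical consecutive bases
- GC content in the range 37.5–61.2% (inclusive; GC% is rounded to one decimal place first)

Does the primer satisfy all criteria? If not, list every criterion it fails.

Base counts: A=8, T=3, G=6, C=10 (length 27).
GC clamp: 3' end AC has 1 G/C ✓
homopolymer run: longest run = 6, exceeds 4 ✗
GC content: GC 16/27 = 59.3% ✓

Fails: homopolymer run.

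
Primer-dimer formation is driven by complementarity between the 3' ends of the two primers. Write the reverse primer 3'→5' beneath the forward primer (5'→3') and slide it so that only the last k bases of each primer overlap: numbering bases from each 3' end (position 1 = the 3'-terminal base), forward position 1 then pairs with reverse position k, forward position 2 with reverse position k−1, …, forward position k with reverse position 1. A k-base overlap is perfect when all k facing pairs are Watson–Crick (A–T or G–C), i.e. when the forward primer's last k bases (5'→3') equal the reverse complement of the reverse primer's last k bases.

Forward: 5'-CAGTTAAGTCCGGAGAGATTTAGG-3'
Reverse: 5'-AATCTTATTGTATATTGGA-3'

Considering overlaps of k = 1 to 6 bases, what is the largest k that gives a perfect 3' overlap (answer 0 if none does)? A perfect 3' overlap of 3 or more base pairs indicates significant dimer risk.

Longest perfect overlap: 0 complementary base pairs; below the dimer-risk threshold (threshold 3).

Last 6 bases (5'→3') — forward …TTTAGG, reverse …ATTGGA.
Reverse complement of the reverse primer's last 6 bases: TCCAAT; its first k bases are the reverse complement of the reverse primer's last k bases, so a perfect k-base overlap needs the forward primer's last k bases to equal them.
Comparing (forward last k vs required): k=1: G vs T ✗; k=2: GG vs TC ✗; k=3: AGG vs TCC ✗; k=4: TAGG vs TCCA ✗; k=5: TTAGG vs TCCAA ✗; k=6: TTTAGG vs TCCAAT ✗.
No overlap length from 1 to 6 is perfect, so the longest perfect 3' overlap is 0.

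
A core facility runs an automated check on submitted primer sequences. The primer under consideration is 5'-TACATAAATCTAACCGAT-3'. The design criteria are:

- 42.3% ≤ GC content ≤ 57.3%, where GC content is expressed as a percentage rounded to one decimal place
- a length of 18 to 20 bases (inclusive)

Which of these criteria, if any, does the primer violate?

Base counts: A=8, T=5, G=1, C=4 (length 18).
GC content: GC 5/18 = 27.8%, outside 42.3–57.3% ✗
length: length 18 ✓

Fails: GC content.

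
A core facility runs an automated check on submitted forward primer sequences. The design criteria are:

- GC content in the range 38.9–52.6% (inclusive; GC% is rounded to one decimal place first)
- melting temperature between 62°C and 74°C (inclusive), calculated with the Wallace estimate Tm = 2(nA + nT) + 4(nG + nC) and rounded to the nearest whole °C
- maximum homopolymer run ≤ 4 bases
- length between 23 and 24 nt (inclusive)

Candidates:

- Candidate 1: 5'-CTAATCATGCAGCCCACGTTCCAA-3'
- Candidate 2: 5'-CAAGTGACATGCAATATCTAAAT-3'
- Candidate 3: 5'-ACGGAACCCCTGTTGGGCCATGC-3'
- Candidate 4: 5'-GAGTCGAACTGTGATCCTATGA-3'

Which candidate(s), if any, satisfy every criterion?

Candidate 1 (24 nt, A=7 T=5 G=3 C=9): GC 12/24 = 50.0% ✓; Tm = 2·12 + 4·12 = 72°C ✓; longest run = 3 ✓; length 24 ✓ — passes.
Candidate 2 (23 nt, A=10 T=6 G=3 C=4): GC 7/23 = 30.4%, outside 38.9–52.6% ✗; Tm = 2·16 + 4·7 = 60°C, outside 62–74°C ✗; longest run = 3 ✓; length 23 ✓ — fails.
Candidate 3 (23 nt, A=4 T=4 G=7 C=8): GC 15/23 = 65.2%, outside 38.9–52.6% ✗; Tm = 2·8 + 4·15 = 76°C, outside 62–74°C ✗; longest run = 4 ✓; length 23 ✓ — fails.
Candidate 4 (22 nt, A=6 T=6 G=6 C=4): GC 10/22 = 45.5% ✓; Tm = 2·12 + 4·10 = 64°C ✓; longest run = 2 ✓; length 22, outside 23–24 ✗ — fails.

Candidate 1 only.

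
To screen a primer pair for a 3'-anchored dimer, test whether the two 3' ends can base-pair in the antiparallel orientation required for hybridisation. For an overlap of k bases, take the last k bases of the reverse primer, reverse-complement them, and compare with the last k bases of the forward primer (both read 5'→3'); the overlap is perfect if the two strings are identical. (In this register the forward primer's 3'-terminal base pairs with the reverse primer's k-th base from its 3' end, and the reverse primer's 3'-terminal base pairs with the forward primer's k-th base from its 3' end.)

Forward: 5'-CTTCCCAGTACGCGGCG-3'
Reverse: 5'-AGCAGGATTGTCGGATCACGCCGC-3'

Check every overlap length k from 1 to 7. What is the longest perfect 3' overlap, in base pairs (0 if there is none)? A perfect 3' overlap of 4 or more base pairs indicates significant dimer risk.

Last 7 bases (5'→3') — forward …CGCGGCG, reverse …ACGCCGC.
Reverse complement of the reverse primer's last 7 bases: GCGGCGT; its first k bases are the reverse complement of the reverse primer's last k bases, so a perfect k-base overlap needs the forward primer's last k bases to equal them.
Comparing (forward last k vs required): k=1: G vs G ✓; k=2: CG vs GC ✗; k=3: GCG vs GCG ✓; k=4: GGCG vs GCGG ✗; k=5: CGGCG vs GCGGC ✗; k=6: GCGGCG vs GCGGCG ✓; k=7: CGCGGCG vs GCGGCGT ✗.
Perfect overlaps at k = 1, 3, 6; the largest is 6.

Longest perfect overlap: 6 complementary base pairs; significant dimer risk (threshold 4).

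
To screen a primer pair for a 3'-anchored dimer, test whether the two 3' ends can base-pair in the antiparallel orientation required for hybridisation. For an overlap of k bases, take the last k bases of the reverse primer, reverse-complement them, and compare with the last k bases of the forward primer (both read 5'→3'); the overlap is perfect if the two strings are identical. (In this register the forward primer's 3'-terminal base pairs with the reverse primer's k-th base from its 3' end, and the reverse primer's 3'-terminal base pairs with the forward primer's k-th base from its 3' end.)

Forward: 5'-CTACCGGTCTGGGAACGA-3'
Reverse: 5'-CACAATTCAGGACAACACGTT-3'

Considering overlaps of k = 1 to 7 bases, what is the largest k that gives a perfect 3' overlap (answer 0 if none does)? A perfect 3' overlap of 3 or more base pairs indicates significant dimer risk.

Longest perfect overlap: 1 complementary base pair; below the dimer-risk threshold (threshold 3).

Last 7 bases (5'→3') — forward …GGAACGA, reverse …ACACGTT.
Reverse complement of the reverse primer's last 7 bases: AACGTGT; its first k bases are the reverse complement of the reverse primer's last k bases, so a perfect k-base overlap needs the forward primer's last k bases to equal them.
Comparing (forward last k vs required): k=1: A vs A ✓; k=2: GA vs AA ✗; k=3: CGA vs AAC ✗; k=4: ACGA vs AACG ✗; k=5: AACGA vs AACGT ✗; k=6: GAACGA vs AACGTG ✗; k=7: GGAACGA vs AACGTGT ✗.
Only k = 1 is perfect, so the longest perfect 3' overlap is 1.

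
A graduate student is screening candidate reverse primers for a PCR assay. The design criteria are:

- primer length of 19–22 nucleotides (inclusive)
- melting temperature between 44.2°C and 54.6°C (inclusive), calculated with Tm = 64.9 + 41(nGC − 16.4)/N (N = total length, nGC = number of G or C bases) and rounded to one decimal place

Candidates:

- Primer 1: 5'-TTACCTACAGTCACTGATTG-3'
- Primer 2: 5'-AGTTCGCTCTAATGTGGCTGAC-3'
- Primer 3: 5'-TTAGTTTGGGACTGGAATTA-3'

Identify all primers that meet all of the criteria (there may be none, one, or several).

Primer 1 and Primer 3.

Primer 1 (20 nt, A=5 T=7 G=3 C=5): length 20 ✓; Tm = 64.9 + 41·(8 − 16.4)/20 = 47.7°C ✓ — passes.
Primer 2 (22 nt, A=4 T=7 G=6 C=5): length 22 ✓; Tm = 64.9 + 41·(11 − 16.4)/22 = 54.8°C, outside 44.2–54.6°C ✗ — fails.
Primer 3 (20 nt, A=5 T=8 G=6 C=1): length 20 ✓; Tm = 64.9 + 41·(7 − 16.4)/20 = 45.6°C ✓ — passes.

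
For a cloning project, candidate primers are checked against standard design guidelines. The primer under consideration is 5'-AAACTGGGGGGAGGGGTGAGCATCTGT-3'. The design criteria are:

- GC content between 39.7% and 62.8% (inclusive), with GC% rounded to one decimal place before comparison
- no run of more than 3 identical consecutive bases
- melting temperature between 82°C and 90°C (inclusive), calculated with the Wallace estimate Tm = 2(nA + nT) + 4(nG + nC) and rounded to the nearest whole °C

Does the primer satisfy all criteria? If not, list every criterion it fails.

Fails: homopolymer run.

Base counts: A=6, T=5, G=13, C=3 (length 27).
GC content: GC 16/27 = 59.3% ✓
homopolymer run: longest run = 6, exceeds 3 ✗
Tm: Tm = 2·11 + 4·16 = 86°C ✓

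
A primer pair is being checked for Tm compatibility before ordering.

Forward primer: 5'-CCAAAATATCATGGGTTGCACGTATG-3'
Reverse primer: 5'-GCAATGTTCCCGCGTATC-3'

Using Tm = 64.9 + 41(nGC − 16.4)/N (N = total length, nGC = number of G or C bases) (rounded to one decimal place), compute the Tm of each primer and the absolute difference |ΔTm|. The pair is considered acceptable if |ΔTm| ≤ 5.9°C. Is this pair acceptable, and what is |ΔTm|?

|ΔTm| = 6.1°C; the pair is not acceptable.

Forward: G+C = 11, N = 26 → Tm = 64.9 + 41·(11 − 16.4)/26 = 56.4°C.
Reverse: G+C = 10, N = 18 → Tm = 64.9 + 41·(10 − 16.4)/18 = 50.3°C.
|ΔTm| = |56.4 − 50.3| = 6.1°C, > 5.9°C.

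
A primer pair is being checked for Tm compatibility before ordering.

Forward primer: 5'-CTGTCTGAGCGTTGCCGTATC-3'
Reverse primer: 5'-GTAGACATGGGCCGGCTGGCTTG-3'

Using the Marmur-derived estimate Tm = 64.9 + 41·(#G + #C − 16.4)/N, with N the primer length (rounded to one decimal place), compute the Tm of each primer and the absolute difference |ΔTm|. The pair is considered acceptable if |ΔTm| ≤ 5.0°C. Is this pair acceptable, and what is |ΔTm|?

Forward: G+C = 12, N = 21 → Tm = 64.9 + 41·(12 − 16.4)/21 = 56.3°C.
Reverse: G+C = 15, N = 23 → Tm = 64.9 + 41·(15 − 16.4)/23 = 62.4°C.
|ΔTm| = |56.3 − 62.4| = 6.1°C, > 5.0°C.

|ΔTm| = 6.1°C; the pair is not acceptable.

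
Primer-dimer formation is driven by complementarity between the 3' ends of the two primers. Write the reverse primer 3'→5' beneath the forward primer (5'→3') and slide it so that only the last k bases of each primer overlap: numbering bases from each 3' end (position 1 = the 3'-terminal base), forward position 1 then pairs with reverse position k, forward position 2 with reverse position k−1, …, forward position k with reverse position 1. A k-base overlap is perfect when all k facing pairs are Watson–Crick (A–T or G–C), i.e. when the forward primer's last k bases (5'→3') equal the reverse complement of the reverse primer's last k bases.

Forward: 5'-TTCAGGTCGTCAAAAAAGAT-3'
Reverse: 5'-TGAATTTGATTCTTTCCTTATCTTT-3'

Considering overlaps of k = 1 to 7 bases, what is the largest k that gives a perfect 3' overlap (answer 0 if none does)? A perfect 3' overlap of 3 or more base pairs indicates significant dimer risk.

Last 7 bases (5'→3') — forward …AAAAGAT, reverse …TATCTTT.
Reverse complement of the reverse primer's last 7 bases: AAAGATA; its first k bases are the reverse complement of the reverse primer's last k bases, so a perfect k-base overlap needs the forward primer's last k bases to equal them.
Comparing (forward last k vs required): k=1: T vs A ✗; k=2: AT vs AA ✗; k=3: GAT vs AAA ✗; k=4: AGAT vs AAAG ✗; k=5: AAGAT vs AAAGA ✗; k=6: AAAGAT vs AAAGAT ✓; k=7: AAAAGAT vs AAAGATA ✗.
Only k = 6 is perfect, so the longest perfect 3' overlap is 6.

Longest perfect overlap: 6 complementary base pairs; significant dimer risk (threshold 3).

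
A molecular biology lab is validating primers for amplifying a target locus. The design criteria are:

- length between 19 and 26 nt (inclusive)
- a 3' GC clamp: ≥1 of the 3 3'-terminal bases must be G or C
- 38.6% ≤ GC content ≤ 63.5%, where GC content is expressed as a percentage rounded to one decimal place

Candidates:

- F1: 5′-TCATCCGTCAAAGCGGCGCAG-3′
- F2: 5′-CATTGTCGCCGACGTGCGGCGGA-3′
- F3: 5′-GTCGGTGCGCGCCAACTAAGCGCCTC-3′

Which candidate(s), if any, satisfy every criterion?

F1 only.

F1 (21 nt, A=5 T=3 G=6 C=7): length 21 ✓; 3' end CAG has 2 G/C ✓; GC 13/21 = 61.9% ✓ — passes.
F2 (23 nt, A=3 T=4 G=9 C=7): length 23 ✓; 3' end GGA has 2 G/C ✓; GC 16/23 = 69.6%, outside 38.6–63.5% ✗ — fails.
F3 (26 nt, A=4 T=4 G=8 C=10): length 26 ✓; 3' end CTC has 2 G/C ✓; GC 18/26 = 69.2%, outside 38.6–63.5% ✗ — fails.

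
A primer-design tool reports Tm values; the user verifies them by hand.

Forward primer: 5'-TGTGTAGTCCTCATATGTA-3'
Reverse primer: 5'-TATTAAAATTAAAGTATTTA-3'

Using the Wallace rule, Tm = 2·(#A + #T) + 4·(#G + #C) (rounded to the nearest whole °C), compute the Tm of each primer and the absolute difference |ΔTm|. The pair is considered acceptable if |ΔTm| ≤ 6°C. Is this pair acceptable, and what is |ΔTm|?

Forward: A=4 T=8 G=4 C=3 → Tm = 2·12 + 4·7 = 52°C.
Reverse: A=10 T=9 G=1 C=0 → Tm = 2·19 + 4·1 = 42°C.
|ΔTm| = |52 − 42| = 10°C, > 6°C.

|ΔTm| = 10°C; the pair is not acceptable.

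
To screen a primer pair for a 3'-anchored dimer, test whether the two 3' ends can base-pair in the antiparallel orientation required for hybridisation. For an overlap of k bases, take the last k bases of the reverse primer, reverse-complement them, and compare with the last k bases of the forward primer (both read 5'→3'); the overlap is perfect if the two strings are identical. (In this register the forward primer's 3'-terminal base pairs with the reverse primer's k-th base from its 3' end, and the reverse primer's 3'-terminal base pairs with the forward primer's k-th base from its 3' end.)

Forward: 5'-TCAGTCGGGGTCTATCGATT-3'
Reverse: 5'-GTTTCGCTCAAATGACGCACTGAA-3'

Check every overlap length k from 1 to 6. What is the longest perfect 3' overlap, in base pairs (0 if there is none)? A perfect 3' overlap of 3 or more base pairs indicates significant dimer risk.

Longest perfect overlap: 2 complementary base pairs; below the dimer-risk threshold (threshold 3).

Last 6 bases (5'→3') — forward …TCGATT, reverse …ACTGAA.
Reverse complement of the reverse primer's last 6 bases: TTCAGT; its first k bases are the reverse complement of the reverse primer's last k bases, so a perfect k-base overlap needs the forward primer's last k bases to equal them.
Comparing (forward last k vs required): k=1: T vs T ✓; k=2: TT vs TT ✓; k=3: ATT vs TTC ✗; k=4: GATT vs TTCA ✗; k=5: CGATT vs TTCAG ✗; k=6: TCGATT vs TTCAGT ✗.
Perfect overlaps at k = 1, 2; the largest is 2.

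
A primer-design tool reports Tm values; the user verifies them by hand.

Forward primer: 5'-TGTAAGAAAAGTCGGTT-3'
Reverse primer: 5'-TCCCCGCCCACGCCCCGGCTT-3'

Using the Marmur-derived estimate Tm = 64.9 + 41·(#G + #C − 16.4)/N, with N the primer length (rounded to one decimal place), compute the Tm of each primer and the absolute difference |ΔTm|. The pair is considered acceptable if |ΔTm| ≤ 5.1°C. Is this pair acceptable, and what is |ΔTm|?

|ΔTm| = 26.3°C; the pair is not acceptable.

Forward: G+C = 6, N = 17 → Tm = 64.9 + 41·(6 − 16.4)/17 = 39.8°C.
Reverse: G+C = 17, N = 21 → Tm = 64.9 + 41·(17 − 16.4)/21 = 66.1°C.
|ΔTm| = |39.8 − 66.1| = 26.3°C, > 5.1°C.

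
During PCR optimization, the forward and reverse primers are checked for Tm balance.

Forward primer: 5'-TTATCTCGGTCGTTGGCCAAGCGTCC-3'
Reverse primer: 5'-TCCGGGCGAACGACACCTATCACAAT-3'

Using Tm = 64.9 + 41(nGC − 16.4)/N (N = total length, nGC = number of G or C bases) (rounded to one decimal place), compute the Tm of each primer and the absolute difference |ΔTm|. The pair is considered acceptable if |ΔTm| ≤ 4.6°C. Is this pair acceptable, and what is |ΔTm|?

Forward: G+C = 15, N = 26 → Tm = 64.9 + 41·(15 − 16.4)/26 = 62.7°C.
Reverse: G+C = 14, N = 26 → Tm = 64.9 + 41·(14 − 16.4)/26 = 61.1°C.
|ΔTm| = |62.7 − 61.1| = 1.6°C, ≤ 4.6°C.

|ΔTm| = 1.6°C; the pair is acceptable.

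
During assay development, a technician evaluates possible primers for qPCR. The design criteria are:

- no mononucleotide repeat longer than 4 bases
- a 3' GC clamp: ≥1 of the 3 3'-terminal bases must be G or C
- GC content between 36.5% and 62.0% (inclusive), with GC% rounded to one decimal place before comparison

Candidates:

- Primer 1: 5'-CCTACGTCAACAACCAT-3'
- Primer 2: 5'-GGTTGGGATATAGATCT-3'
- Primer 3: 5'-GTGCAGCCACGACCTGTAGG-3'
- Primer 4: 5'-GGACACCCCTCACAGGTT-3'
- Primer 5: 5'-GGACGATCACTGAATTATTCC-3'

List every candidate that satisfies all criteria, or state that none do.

Primer 1, Primer 2, Primer 4 and Primer 5.

Primer 1 (17 nt, A=6 T=3 G=1 C=7): longest run = 2 ✓; 3' end CAT has 1 G/C ✓; GC 8/17 = 47.1% ✓ — passes.
Primer 2 (17 nt, A=4 T=6 G=6 C=1): longest run = 3 ✓; 3' end TCT has 1 G/C ✓; GC 7/17 = 41.2% ✓ — passes.
Primer 3 (20 nt, A=4 T=3 G=7 C=6): longest run = 2 ✓; 3' end AGG has 2 G/C ✓; GC 13/20 = 65.0%, outside 36.5–62.0% ✗ — fails.
Primer 4 (18 nt, A=4 T=3 G=4 C=7): longest run = 4 ✓; 3' end GTT has 1 G/C ✓; GC 11/18 = 61.1% ✓ — passes.
Primer 5 (21 nt, A=6 T=6 G=4 C=5): longest run = 2 ✓; 3' end TCC has 2 G/C ✓; GC 9/21 = 42.9% ✓ — passes.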